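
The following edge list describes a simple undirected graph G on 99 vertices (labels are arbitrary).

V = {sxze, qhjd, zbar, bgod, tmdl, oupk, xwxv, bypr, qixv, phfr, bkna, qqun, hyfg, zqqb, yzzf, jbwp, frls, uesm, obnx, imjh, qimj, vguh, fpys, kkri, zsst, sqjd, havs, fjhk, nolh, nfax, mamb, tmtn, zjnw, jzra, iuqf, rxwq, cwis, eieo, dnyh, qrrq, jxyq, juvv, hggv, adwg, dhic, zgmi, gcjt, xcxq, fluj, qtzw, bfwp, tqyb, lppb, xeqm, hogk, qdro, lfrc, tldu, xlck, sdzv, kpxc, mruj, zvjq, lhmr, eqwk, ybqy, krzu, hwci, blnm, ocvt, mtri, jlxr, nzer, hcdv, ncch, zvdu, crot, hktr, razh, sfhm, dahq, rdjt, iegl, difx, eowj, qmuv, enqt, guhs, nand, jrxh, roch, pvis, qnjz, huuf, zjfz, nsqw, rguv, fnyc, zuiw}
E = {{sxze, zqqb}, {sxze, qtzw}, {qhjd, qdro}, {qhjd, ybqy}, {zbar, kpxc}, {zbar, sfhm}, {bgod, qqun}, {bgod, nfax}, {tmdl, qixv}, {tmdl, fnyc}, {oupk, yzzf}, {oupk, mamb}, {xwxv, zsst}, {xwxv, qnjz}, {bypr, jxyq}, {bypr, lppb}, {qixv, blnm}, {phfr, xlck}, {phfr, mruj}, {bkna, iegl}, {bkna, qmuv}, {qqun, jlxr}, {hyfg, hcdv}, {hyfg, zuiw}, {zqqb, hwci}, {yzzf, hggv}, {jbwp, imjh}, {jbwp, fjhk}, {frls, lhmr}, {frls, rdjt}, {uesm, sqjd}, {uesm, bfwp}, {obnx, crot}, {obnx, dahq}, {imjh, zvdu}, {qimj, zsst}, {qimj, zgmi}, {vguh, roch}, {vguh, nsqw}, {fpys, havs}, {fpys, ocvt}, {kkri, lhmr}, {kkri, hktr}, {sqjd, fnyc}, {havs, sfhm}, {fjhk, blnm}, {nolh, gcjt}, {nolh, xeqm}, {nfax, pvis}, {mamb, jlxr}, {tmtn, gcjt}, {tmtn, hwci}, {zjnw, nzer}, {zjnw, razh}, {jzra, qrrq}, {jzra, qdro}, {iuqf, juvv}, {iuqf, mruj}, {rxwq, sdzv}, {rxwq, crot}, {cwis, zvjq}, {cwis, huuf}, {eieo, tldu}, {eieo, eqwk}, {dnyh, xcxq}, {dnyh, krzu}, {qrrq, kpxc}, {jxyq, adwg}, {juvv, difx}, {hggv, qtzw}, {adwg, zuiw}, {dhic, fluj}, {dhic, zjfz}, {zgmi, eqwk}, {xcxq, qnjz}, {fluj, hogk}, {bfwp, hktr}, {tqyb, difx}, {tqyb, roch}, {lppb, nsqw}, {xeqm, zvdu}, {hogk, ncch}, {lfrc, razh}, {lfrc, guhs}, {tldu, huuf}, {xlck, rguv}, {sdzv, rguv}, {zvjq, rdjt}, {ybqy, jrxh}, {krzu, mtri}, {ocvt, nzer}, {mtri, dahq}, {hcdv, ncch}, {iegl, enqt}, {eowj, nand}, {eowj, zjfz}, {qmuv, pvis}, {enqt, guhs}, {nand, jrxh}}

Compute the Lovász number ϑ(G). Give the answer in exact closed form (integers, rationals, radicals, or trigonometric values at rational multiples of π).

Vertex phfr has 2 neighbors: xlck, mruj.
N(qnjz) = {xwxv, xcxq}, |N(qnjz)| = 2.
deg(xwxv) = 2; N(xwxv) = {zsst, qnjz}.
N(zqqb) = {sxze, hwci}, |N(zqqb)| = 2.
G on 99 vertices is 2-regular; connected 2-regular on 99 ⇒ C_{99}.
A has 50 distinct eigenvalues ≈ [2.0, 1.996, 1.9839, 1.9639, 1.9359, 1.9001, 1.8567, 1.8059, 1.7477, 1.6825, 1.6105, 1.5321, 1.4475, 1.357, 1.2611, 1.1601, 1.0545, 0.9445, 0.8308, 0.7138, 0.5938, 0.4715, 0.3473, 0.2217, 0.0952, -0.0317, -0.1585, -0.2846, -0.4096, -0.5329, -0.6541, -0.7727, -0.8881, -1.0, -1.1078, -1.2112, -1.3097, -1.4029, -1.4905, -1.5721, -1.6474, -1.716, -1.7777, -1.8322, -1.8794, -1.919, -1.9509, -1.9749, -1.9909, -1.999].
Lovász: ϑ = −99(-2*cos(pi/99))/(2+-(-1)*2*cos(pi/99)) = 99*cos(pi/99)/(cos(pi/99) + 1).
Numerically 49.48753629.
Sandwich: α(G)=49 ≤ ϑ(G)=99*cos(pi/99)/(cos(pi/99) + 1) ≤ χ(Ḡ)=50 (both strict).

99*cos(pi/99)/(cos(pi/99) + 1)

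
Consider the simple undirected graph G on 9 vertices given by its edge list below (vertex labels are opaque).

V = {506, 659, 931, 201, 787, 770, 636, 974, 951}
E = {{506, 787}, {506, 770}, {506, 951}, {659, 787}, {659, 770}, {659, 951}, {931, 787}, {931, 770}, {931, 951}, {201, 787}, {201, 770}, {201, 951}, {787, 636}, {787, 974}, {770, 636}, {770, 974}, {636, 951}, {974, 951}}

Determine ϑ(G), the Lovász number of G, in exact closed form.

deg(931) = 3; N(931) = {787, 770, 951}.
N(636) = {787, 770, 951}, |N(636)| = 3.
deg(201) = 3; N(201) = {787, 770, 951}.
Vertex 787 has 6 neighbors: 506, 659, 931, 201, 636, 974.
Complete multipartite on [6, 3]: sandwich collapses at ϑ=6.
ϑ(G) ≈ 6.0000.
Check 6 ≤ 6 ≤ 6: collapsed.

6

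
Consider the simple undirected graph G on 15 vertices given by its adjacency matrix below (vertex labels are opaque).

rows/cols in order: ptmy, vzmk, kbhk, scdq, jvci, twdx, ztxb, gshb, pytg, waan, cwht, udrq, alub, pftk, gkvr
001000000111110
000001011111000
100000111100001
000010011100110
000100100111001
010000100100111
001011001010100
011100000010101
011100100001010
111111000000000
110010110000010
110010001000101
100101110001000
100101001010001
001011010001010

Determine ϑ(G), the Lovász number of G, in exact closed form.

5

Vertex gshb has 6 neighbors: vzmk, kbhk, scdq, cwht, alub, gkvr.
Vertex cwht has 6 neighbors: ptmy, vzmk, jvci, ztxb, gshb, pftk.
deg(vzmk) = 6; N(vzmk) = {twdx, gshb, pytg, waan, cwht, udrq}.
N(pytg) = {vzmk, kbhk, scdq, ztxb, udrq, pftk}, |N(pytg)| = 6.
Every vertex has degree 6 (N=15); Kneser K(6,2) on C(6,2)=15 vertices.
The 3 distinct eigenvalues: [6.0, 1.0, -3.0].
ϑ = −N·λ_min/(λ_max−λ_min) = −15·(-3)/(6−(-3)) = 5.
Numerically 5.0000000.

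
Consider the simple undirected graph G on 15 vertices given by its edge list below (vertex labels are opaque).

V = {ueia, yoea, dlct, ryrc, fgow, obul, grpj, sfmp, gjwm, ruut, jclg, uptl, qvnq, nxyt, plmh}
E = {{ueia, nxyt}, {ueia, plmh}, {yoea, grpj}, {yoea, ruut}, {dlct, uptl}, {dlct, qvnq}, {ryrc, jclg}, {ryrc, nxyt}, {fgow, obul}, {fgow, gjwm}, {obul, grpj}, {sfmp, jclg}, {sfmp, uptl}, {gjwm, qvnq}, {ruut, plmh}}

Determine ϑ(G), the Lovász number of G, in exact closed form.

Vertex obul has 2 neighbors: fgow, grpj.
Vertex ueia has 2 neighbors: nxyt, plmh.
deg(grpj) = 2; N(grpj) = {yoea, obul}.
Vertex ruut has 2 neighbors: yoea, plmh.
Every vertex has degree 2 (N=15); connected 2-regular on 15 ⇒ C_{15}.
The 8 distinct eigenvalues: [2.0, 1.82709, 1.33826, 0.61803, -0.20906, -1.0, -1.61803, -1.9563].
With N=15: ϑ(G) = 15·(-(-1)*2*cos(pi/15))/(2−(-2*cos(pi/15))) = 15*cos(pi/15)/(cos(pi/15) + 1).
Numerically 7.4171482.
Check 7 ≤ 15*cos(pi/15)/(cos(pi/15) + 1) ≤ 8: both strict.

15*cos(pi/15)/(cos(pi/15) + 1)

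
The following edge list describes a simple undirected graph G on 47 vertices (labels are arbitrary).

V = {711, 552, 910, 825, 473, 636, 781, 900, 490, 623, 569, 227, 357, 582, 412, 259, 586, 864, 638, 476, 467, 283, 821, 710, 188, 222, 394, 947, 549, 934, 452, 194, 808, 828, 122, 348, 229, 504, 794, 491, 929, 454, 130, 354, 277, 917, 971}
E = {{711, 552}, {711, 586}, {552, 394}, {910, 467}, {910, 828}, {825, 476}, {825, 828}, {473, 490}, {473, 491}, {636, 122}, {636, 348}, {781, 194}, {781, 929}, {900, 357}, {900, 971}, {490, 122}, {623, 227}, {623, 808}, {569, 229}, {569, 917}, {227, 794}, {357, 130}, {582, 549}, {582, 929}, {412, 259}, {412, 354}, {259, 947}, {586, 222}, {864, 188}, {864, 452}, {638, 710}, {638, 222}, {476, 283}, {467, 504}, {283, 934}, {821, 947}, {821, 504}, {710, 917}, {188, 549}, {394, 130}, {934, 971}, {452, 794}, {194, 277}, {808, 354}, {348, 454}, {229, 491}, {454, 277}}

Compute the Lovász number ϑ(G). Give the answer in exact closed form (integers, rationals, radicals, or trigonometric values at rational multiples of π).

deg(917) = 2; N(917) = {569, 710}.
deg(357) = 2; N(357) = {900, 130}.
deg(586) = 2; N(586) = {711, 222}.
N(934) = {283, 971}, |N(934)| = 2.
2-regular, N=47; connected 2-regular on 47 ⇒ C_{47}.
Distinct eigenvalues (to 3 d.p.): [2.0, 1.982, 1.929, 1.841, 1.721, 1.57, 1.39, 1.186, 0.961, 0.719, 0.464, 0.2, -0.067, -0.333, -0.593, -0.842, -1.076, -1.291, -1.483, -1.649, -1.785, -1.889, -1.96, -1.996].
ϑ = −N·λ_min/(λ_max−λ_min) = −47·(-2*cos(pi/47))/(2−(-2*cos(pi/47))) = 47*cos(pi/47)/(cos(pi/47) + 1).
Numerically 23.473731493.
Lovász sandwich 23 ≤ 47*cos(pi/47)/(cos(pi/47) + 1) ≤ 24: both strict.

47*cos(pi/47)/(cos(pi/47) + 1)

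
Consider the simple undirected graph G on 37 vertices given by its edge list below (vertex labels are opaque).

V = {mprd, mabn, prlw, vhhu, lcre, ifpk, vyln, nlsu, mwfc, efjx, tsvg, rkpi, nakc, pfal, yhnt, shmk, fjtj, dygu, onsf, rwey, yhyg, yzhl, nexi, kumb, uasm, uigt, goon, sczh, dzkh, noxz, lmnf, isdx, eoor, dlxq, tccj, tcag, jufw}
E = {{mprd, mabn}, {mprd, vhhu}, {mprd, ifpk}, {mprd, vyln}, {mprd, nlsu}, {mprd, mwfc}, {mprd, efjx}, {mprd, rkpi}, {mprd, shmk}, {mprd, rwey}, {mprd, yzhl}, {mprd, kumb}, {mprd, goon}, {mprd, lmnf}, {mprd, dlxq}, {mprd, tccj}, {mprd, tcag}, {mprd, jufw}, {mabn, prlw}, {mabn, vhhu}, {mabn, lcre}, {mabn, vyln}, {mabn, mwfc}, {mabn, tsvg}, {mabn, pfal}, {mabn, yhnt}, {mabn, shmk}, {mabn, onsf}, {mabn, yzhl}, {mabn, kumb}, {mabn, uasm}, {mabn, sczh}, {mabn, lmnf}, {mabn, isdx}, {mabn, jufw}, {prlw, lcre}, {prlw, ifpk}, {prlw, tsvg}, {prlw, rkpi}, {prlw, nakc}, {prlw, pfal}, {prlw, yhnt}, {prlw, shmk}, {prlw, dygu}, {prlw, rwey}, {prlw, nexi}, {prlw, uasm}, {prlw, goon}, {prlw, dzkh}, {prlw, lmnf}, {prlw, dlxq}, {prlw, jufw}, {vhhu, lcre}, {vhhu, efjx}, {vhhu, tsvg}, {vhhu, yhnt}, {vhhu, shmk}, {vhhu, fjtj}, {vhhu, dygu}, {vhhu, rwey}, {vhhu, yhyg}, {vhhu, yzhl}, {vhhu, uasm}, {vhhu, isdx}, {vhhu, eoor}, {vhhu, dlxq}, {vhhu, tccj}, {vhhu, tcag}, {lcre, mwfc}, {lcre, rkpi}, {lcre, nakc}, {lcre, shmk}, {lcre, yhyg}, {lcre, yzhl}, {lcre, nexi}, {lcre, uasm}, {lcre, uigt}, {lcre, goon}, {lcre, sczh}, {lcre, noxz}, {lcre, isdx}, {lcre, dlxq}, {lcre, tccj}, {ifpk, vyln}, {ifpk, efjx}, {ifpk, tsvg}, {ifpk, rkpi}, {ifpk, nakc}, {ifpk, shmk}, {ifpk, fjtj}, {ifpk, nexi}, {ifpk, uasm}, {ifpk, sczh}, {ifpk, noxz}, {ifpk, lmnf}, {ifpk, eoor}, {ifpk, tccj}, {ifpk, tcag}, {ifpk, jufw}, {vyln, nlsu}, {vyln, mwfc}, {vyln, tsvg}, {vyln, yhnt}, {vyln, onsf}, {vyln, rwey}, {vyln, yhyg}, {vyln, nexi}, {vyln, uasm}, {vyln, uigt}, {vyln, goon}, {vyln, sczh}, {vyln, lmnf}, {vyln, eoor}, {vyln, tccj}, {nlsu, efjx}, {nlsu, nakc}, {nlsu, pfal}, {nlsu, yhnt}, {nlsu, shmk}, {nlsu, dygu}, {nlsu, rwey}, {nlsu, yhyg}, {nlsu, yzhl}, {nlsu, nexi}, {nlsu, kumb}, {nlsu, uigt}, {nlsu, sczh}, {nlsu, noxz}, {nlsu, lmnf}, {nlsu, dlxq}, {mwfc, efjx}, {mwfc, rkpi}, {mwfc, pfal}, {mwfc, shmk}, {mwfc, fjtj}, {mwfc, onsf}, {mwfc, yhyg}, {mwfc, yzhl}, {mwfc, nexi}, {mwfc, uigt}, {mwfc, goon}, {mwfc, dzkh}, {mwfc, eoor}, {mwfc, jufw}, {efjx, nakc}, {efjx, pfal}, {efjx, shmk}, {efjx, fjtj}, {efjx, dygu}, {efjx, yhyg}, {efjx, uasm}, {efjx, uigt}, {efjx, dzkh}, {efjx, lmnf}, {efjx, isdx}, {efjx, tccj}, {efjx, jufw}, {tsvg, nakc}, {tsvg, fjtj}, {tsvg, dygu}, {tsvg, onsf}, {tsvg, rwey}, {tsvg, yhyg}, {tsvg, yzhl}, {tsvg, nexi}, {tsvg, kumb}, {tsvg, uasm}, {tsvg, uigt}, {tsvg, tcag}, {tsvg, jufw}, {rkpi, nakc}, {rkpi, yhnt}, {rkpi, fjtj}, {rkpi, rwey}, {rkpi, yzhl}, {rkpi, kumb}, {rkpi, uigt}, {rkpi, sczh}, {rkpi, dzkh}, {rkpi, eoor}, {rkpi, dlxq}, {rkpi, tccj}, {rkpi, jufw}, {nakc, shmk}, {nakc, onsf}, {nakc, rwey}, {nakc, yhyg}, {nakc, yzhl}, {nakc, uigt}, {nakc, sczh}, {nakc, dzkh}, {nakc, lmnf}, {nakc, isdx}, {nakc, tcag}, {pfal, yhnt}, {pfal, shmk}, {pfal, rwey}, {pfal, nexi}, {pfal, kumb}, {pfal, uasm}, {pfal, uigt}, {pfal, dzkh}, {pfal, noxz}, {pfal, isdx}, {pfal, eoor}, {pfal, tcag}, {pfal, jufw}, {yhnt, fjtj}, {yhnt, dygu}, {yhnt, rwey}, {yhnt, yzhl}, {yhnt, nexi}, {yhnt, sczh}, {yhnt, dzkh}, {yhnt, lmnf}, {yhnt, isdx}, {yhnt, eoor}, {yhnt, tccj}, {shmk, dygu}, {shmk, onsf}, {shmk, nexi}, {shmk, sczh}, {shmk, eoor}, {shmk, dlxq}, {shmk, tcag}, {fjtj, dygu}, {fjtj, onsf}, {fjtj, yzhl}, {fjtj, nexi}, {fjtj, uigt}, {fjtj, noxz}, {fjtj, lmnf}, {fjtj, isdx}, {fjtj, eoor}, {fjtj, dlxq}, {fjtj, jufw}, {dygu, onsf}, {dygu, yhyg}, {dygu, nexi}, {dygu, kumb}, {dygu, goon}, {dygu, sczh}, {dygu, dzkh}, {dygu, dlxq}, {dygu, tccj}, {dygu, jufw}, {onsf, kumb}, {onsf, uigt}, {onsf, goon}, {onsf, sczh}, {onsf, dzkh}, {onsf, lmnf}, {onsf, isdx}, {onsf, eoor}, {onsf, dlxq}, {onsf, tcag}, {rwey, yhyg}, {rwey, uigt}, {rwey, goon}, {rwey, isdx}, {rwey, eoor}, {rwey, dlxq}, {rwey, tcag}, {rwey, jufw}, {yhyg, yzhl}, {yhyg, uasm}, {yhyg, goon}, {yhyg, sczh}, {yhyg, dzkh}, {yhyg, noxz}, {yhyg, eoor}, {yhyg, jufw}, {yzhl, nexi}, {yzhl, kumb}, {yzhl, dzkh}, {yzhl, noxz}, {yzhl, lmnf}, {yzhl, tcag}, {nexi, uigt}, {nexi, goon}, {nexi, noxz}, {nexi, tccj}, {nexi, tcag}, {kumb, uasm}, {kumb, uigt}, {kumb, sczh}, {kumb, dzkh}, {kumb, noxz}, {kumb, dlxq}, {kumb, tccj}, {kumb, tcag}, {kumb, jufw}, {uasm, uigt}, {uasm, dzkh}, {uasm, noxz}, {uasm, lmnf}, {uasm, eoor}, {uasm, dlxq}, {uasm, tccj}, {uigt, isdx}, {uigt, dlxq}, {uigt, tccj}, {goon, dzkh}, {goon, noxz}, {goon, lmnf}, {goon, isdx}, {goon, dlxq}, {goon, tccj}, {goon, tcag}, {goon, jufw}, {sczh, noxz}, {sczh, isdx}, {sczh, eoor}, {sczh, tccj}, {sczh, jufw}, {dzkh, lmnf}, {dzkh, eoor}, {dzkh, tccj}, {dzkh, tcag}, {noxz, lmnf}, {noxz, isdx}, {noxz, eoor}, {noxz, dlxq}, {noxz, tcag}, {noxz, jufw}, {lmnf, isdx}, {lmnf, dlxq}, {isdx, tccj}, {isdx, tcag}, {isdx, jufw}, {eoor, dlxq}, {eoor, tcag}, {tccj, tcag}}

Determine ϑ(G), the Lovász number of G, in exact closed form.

Vertex tsvg has 18 neighbors: mabn, prlw, vhhu, ifpk, vyln, nakc, fjtj, dygu, onsf, rwey, yhyg, yzhl, nexi, kumb, uasm, uigt, tcag, jufw.
Vertex rkpi has 18 neighbors: mprd, prlw, lcre, ifpk, mwfc, nakc, yhnt, fjtj, rwey, yzhl, kumb, uigt, sczh, dzkh, eoor, dlxq, tccj, jufw.
deg(nlsu) = 18; N(nlsu) = {mprd, vyln, efjx, nakc, pfal, yhnt, shmk, dygu, rwey, yhyg, yzhl, nexi, kumb, uigt, sczh, noxz, lmnf, dlxq}.
N(isdx) = {mabn, vhhu, lcre, efjx, nakc, pfal, yhnt, fjtj, onsf, rwey, uigt, goon, sczh, noxz, lmnf, tccj, tcag, jufw}, |N(isdx)| = 18.
deg(v) = 18 for all v (|V|=37); SR(37,18,8,9) — a Paley graph.
spec(A) ≈ [18.0, 2.541381, -3.541381] (distinct, 6 d.p.).
Lovász (edge-transitive): ϑ = −37·(-sqrt(37)/2 - 1/2)/((18)−(-sqrt(37)/2 - 1/2)) = sqrt(37).
ϑ(G) ≈ 6.082762530.

sqrt(37)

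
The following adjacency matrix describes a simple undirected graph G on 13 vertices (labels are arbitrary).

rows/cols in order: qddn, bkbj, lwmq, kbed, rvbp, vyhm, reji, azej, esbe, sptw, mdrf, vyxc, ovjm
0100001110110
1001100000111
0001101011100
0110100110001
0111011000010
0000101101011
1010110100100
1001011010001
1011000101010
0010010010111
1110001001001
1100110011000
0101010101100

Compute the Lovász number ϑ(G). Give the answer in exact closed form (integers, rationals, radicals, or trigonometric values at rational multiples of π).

sqrt(13)

deg(bkbj) = 6; N(bkbj) = {qddn, kbed, rvbp, mdrf, vyxc, ovjm}.
Vertex lwmq has 6 neighbors: kbed, rvbp, reji, esbe, sptw, mdrf.
N(ovjm) = {bkbj, kbed, vyhm, azej, sptw, mdrf}, |N(ovjm)| = 6.
deg(reji) = 6; N(reji) = {qddn, lwmq, rvbp, vyhm, azej, mdrf}.
Every vertex has degree 6 (N=13); strongly regular (13,6,2,3).
spec(A) ≈ [6.0, 1.30278, -2.30278] (distinct, 5 d.p.).
λ_max=6, λ_min=-sqrt(13)/2 - 1/2; ϑ = −13·λ_min/(λ_max−λ_min) = sqrt(13).
Numerically 3.605551.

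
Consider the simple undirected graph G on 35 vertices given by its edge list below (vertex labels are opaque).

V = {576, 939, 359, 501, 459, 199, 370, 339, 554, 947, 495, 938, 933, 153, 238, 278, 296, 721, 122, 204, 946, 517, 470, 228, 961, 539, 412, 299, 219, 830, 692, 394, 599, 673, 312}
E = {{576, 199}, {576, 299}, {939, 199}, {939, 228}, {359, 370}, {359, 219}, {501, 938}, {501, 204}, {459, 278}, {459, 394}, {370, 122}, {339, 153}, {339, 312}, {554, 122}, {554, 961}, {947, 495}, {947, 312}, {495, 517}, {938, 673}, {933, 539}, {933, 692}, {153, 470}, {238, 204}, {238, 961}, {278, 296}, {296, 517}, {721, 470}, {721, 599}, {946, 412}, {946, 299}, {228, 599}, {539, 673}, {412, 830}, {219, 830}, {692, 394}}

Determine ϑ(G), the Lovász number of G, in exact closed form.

35*cos(pi/35)/(cos(pi/35) + 1)

deg(153) = 2; N(153) = {339, 470}.
deg(228) = 2; N(228) = {939, 599}.
N(501) = {938, 204}, |N(501)| = 2.
N(599) = {721, 228}, |N(599)| = 2.
G on 35 vertices is 2-regular; a single 35-cycle (edge-transitive).
The 18 distinct eigenvalues: [2.0, 1.968, 1.872, 1.717, 1.506, 1.247, 0.948, 0.618, 0.268, -0.09, -0.445, -0.786, -1.102, -1.382, -1.618, -1.802, -1.928, -1.992].
−35·(-2*cos(pi/35)) / ((2)−(-2*cos(pi/35))) = 35*cos(pi/35)/(cos(pi/35) + 1) = ϑ(G).
≈ 17.4647040 (to 7 d.p.).
α=17, χ(Ḡ)=18; ϑ=35*cos(pi/35)/(cos(pi/35) + 1) lies between (both strict).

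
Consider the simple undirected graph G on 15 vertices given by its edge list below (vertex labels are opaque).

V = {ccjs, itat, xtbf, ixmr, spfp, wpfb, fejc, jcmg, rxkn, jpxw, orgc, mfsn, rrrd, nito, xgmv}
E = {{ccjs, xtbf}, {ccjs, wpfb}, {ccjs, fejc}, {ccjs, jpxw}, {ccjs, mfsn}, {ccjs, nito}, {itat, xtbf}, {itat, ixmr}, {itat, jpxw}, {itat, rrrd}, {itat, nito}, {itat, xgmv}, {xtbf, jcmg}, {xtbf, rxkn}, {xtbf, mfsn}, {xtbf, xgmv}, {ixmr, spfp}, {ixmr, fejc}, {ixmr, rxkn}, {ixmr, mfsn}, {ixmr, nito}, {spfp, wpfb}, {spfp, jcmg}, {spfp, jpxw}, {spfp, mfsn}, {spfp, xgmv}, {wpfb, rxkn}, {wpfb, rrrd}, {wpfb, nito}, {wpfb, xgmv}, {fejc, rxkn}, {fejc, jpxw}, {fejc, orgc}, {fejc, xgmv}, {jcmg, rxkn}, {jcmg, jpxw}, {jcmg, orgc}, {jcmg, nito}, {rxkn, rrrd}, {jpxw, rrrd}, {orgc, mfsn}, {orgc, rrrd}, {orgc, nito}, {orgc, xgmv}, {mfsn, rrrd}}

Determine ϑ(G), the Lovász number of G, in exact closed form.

Vertex spfp has 6 neighbors: ixmr, wpfb, jcmg, jpxw, mfsn, xgmv.
N(ixmr) = {itat, spfp, fejc, rxkn, mfsn, nito}, |N(ixmr)| = 6.
N(xtbf) = {ccjs, itat, jcmg, rxkn, mfsn, xgmv}, |N(xtbf)| = 6.
Vertex itat has 6 neighbors: xtbf, ixmr, jpxw, rrrd, nito, xgmv.
6-regular, N=15; Kneser K(6,2) on C(6,2)=15 vertices.
Distinct eigenvalues (to 4 d.p.): [6.0, 1.0, -3.0].
Lovász: ϑ = −15(-3)/(6+-1*(-3)) = 5.
Numerically 5.0000.

5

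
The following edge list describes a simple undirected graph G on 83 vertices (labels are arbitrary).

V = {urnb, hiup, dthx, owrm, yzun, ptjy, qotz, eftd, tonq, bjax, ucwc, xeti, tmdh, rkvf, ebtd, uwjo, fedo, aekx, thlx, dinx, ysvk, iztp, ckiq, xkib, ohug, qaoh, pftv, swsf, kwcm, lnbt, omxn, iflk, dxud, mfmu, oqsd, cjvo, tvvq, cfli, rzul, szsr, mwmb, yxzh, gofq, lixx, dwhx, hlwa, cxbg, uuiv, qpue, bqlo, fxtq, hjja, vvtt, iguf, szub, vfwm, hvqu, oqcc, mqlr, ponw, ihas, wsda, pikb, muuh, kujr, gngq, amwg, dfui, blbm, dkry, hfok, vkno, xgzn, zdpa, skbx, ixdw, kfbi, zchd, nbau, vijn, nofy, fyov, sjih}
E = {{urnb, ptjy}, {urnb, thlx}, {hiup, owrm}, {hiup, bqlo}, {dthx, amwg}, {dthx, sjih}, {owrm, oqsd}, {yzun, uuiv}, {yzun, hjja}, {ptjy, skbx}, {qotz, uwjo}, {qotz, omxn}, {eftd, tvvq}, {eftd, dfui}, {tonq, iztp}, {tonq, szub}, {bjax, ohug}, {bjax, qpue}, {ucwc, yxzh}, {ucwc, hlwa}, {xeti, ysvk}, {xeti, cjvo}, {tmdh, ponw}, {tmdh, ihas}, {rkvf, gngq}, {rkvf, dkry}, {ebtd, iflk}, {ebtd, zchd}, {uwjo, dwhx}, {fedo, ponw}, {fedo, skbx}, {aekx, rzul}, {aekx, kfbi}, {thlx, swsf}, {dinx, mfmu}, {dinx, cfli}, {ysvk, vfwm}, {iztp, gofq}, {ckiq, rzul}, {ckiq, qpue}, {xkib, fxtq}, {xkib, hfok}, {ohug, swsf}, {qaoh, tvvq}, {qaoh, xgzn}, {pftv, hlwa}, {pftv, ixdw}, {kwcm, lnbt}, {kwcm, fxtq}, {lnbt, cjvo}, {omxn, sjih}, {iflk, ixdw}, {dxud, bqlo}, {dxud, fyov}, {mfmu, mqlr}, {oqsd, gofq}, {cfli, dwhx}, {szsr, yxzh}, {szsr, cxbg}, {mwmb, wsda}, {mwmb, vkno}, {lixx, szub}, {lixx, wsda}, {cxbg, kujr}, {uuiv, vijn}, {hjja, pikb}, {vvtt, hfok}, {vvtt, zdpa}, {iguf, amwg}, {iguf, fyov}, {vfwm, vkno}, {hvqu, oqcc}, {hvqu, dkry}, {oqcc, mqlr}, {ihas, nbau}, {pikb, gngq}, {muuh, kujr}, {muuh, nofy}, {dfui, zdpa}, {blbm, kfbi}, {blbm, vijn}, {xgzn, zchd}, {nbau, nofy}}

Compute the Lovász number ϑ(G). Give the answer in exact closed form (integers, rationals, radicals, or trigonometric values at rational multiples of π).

N(iguf) = {amwg, fyov}, |N(iguf)| = 2.
N(hvqu) = {oqcc, dkry}, |N(hvqu)| = 2.
deg(qotz) = 2; N(qotz) = {uwjo, omxn}.
N(cfli) = {dinx, dwhx}, |N(cfli)| = 2.
G on 83 vertices is 2-regular; a single 83-cycle (edge-transitive).
Distinct eigenvalues (to 4 d.p.): [2.0, 1.9943, 1.9771, 1.9486, 1.909, 1.8584, 1.7972, 1.7257, 1.6443, 1.5535, 1.4538, 1.3457, 1.23, 1.1072, 0.9781, 0.8433, 0.7038, 0.5602, 0.4134, 0.2642, 0.1135, -0.0378, -0.189, -0.339, -0.4871, -0.6324, -0.7741, -0.9114, -1.0434, -1.1694, -1.2888, -1.4008, -1.5047, -1.6001, -1.6862, -1.7627, -1.8291, -1.8851, -1.9302, -1.9643, -1.9871, -1.9986].
−83·(-2*cos(pi/83)) / ((2)−(-2*cos(pi/83))) = 83*cos(pi/83)/(cos(pi/83) + 1) = ϑ(G).
Numerically 41.485132588.
Lovász sandwich 41 ≤ 83*cos(pi/83)/(cos(pi/83) + 1) ≤ 42: both strict.

83*cos(pi/83)/(cos(pi/83) + 1)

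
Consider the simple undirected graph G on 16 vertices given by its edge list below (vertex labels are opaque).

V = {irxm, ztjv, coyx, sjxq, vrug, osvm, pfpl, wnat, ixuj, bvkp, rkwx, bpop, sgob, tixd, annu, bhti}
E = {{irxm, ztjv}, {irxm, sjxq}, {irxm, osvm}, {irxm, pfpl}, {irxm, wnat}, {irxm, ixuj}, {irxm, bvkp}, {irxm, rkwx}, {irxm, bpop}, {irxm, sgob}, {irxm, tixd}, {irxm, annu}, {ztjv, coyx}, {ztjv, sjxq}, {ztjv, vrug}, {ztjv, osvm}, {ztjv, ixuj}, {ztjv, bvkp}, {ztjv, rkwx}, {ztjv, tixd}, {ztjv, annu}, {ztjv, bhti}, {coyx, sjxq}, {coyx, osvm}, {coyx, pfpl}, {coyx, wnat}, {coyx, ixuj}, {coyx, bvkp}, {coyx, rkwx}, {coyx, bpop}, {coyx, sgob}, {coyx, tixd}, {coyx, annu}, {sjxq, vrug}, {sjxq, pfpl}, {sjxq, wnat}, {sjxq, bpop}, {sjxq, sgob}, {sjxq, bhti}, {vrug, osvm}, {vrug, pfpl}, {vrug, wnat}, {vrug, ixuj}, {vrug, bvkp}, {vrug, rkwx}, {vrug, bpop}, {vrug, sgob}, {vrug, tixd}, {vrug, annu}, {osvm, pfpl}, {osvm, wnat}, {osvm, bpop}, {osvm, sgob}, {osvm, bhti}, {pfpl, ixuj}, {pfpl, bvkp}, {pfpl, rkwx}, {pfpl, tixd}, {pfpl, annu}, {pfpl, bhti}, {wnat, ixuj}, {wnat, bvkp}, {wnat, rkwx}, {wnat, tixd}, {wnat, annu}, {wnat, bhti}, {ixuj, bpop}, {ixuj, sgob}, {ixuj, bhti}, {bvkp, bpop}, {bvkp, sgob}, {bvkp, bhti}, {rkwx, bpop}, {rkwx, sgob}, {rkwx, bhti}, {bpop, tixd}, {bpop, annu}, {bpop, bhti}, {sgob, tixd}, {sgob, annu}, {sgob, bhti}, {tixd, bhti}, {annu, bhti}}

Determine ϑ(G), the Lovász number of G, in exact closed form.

7

deg(coyx) = 12; N(coyx) = {ztjv, sjxq, osvm, pfpl, wnat, ixuj, bvkp, rkwx, bpop, sgob, tixd, annu}.
N(ztjv) = {irxm, coyx, sjxq, vrug, osvm, ixuj, bvkp, rkwx, tixd, annu, bhti}, |N(ztjv)| = 11.
N(tixd) = {irxm, ztjv, coyx, vrug, pfpl, wnat, bpop, sgob, bhti}, |N(tixd)| = 9.
N(annu) = {irxm, ztjv, coyx, vrug, pfpl, wnat, bpop, sgob, bhti}, |N(annu)| = 9.
G = K_{7,5,4}: α = 7 = χ(Ḡ), so ϑ = 7.
Numerically 7.00000.
7 ≤ 7 ≤ 7: collapsed.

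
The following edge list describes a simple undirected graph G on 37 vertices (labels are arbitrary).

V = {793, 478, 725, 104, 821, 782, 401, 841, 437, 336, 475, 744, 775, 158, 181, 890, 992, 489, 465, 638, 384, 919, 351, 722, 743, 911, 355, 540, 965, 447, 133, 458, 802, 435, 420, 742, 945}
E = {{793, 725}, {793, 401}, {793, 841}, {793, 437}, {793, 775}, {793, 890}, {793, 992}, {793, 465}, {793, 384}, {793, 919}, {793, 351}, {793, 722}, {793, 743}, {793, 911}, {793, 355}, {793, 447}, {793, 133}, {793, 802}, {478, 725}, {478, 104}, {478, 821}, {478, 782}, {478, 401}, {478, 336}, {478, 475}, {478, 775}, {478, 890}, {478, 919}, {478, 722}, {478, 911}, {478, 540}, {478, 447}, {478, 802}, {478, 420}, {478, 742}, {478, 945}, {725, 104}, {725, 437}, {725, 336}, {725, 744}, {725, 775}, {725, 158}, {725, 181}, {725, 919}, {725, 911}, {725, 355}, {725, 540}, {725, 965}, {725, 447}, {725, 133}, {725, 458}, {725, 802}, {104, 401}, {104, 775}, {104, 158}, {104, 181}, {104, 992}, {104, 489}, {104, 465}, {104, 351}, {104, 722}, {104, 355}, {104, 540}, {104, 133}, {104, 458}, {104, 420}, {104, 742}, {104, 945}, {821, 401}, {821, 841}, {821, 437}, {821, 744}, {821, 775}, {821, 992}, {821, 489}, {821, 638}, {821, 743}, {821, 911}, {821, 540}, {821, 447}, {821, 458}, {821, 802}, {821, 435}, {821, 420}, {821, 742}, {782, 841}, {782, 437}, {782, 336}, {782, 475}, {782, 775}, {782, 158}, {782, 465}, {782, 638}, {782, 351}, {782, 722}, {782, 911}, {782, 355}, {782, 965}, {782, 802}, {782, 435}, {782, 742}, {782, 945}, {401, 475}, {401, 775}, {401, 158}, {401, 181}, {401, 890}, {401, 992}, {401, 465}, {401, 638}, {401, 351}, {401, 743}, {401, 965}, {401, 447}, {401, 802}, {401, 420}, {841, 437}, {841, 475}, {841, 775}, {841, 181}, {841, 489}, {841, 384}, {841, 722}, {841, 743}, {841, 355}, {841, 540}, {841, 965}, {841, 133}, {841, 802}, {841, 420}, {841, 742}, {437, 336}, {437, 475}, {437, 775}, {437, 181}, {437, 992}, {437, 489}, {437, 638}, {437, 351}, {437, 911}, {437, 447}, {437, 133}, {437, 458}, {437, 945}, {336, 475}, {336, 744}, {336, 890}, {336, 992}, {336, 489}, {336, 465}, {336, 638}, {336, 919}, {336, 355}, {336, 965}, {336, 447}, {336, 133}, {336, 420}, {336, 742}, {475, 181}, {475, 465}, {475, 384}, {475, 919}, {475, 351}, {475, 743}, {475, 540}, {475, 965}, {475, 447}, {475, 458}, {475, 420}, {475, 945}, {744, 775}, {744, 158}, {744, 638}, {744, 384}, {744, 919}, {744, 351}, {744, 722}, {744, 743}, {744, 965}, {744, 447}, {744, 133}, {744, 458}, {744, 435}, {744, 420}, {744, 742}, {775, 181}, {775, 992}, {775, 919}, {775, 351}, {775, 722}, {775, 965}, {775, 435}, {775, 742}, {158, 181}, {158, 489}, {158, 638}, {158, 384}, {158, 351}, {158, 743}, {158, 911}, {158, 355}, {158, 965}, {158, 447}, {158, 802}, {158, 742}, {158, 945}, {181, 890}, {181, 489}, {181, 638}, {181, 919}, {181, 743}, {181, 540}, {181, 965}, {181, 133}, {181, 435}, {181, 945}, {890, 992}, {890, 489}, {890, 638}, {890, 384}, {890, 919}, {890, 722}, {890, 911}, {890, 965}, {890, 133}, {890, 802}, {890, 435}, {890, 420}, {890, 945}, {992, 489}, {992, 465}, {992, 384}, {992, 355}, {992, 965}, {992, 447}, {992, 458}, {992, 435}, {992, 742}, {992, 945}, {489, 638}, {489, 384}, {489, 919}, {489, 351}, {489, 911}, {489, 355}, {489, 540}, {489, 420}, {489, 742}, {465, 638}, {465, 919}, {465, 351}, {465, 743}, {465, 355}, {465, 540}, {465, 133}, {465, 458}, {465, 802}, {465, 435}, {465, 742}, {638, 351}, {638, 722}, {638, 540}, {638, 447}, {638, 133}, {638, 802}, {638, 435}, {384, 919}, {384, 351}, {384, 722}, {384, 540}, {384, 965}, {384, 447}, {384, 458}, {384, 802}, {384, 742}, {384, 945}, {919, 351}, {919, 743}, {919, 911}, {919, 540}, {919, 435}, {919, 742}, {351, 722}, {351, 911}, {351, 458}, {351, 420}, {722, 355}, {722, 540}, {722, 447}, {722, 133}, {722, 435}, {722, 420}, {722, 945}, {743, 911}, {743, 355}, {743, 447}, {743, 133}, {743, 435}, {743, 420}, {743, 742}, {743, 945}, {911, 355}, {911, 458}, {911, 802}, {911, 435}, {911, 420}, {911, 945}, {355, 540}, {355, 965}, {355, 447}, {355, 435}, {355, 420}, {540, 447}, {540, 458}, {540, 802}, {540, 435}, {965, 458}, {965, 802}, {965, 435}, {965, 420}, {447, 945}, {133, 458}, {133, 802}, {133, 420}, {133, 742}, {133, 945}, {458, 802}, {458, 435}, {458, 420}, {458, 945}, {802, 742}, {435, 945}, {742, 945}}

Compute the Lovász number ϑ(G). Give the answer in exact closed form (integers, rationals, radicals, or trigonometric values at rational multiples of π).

N(782) = {478, 841, 437, 336, 475, 775, 158, 465, 638, 351, 722, 911, 355, 965, 802, 435, 742, 945}, |N(782)| = 18.
Vertex 447 has 18 neighbors: 793, 478, 725, 821, 401, 437, 336, 475, 744, 158, 992, 638, 384, 722, 743, 355, 540, 945.
Vertex 475 has 18 neighbors: 478, 782, 401, 841, 437, 336, 181, 465, 384, 919, 351, 743, 540, 965, 447, 458, 420, 945.
N(919) = {793, 478, 725, 336, 475, 744, 775, 181, 890, 489, 465, 384, 351, 743, 911, 540, 435, 742}, |N(919)| = 18.
Regular of degree 18 on 37 vertices: Paley(37): SR with (k,λ,μ)=(18,8,9).
A has 3 distinct eigenvalues ≈ [18.0, 2.54138, -3.54138].
−37·(-sqrt(37)/2 - 1/2) / ((18)−(-sqrt(37)/2 - 1/2)) = sqrt(37) = ϑ(G).
Numerically 6.08276253.

sqrt(37)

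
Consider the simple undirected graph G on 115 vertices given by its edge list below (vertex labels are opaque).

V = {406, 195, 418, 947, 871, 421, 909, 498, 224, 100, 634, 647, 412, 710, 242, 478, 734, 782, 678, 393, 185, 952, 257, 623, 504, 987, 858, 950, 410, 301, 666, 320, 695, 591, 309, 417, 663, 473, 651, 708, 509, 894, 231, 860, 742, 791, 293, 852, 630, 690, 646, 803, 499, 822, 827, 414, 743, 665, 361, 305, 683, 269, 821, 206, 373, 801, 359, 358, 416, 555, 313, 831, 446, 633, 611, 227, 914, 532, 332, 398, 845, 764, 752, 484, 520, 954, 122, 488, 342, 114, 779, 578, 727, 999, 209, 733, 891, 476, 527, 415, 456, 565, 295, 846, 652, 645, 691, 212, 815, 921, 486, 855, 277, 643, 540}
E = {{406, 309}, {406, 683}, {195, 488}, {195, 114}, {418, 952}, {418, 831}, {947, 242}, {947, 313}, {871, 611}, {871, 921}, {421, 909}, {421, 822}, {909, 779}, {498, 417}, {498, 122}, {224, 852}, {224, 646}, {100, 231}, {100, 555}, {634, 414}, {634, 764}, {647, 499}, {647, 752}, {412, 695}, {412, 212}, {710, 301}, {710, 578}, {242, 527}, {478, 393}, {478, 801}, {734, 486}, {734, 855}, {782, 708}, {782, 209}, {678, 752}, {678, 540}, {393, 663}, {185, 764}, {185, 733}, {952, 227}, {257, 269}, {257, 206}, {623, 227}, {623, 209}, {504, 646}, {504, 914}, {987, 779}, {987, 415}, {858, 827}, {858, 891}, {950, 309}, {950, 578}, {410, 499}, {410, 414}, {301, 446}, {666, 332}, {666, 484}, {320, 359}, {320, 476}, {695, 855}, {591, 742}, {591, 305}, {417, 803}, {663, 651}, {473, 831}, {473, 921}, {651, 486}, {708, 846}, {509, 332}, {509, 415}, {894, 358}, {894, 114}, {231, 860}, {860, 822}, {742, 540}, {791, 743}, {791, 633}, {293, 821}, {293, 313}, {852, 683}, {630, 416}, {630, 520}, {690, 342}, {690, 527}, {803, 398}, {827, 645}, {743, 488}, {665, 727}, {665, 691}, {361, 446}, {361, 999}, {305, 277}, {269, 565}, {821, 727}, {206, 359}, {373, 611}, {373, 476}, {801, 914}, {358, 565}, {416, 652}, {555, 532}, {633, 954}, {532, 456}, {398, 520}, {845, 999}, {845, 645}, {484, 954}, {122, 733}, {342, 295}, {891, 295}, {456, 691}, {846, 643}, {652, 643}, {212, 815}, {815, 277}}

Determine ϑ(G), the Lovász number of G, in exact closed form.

115*cos(pi/115)/(cos(pi/115) + 1)

N(114) = {195, 894}, |N(114)| = 2.
N(320) = {359, 476}, |N(320)| = 2.
deg(486) = 2; N(486) = {734, 651}.
Vertex 361 has 2 neighbors: 446, 999.
115-vertex 2-regular graph: the odd cycle C_{115}.
A has 58 distinct eigenvalues ≈ [2.0, 1.997, 1.9881, 1.9732, 1.9524, 1.9258, 1.8935, 1.8555, 1.812, 1.763, 1.7088, 1.6495, 1.5853, 1.5164, 1.4429, 1.3651, 1.2832, 1.1976, 1.1083, 1.0157, 0.9201, 0.8218, 0.721, 0.618, 0.5132, 0.4069, 0.2994, 0.1909, 0.0819, -0.0273, -0.1365, -0.2452, -0.3533, -0.4602, -0.5658, -0.6698, -0.7717, -0.8713, -0.9683, -1.0624, -1.1534, -1.2409, -1.3247, -1.4045, -1.4802, -1.5514, -1.618, -1.6798, -1.7366, -1.7882, -1.8344, -1.8752, -1.9104, -1.9399, -1.9635, -1.9814, -1.9933, -1.9993].
λ_max=2, λ_min=-2*cos(pi/115); ϑ = −115·λ_min/(λ_max−λ_min) = 115*cos(pi/115)/(cos(pi/115) + 1).
Numerically 57.489271.
57 ≤ 115*cos(pi/115)/(cos(pi/115) + 1) ≤ 58: both strict.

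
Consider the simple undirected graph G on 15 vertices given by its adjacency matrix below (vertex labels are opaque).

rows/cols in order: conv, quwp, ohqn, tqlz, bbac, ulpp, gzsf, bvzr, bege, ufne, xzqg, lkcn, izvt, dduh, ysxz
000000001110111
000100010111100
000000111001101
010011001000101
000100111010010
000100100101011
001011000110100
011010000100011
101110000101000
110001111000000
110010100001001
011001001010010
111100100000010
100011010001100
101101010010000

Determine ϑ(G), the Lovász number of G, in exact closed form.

N(conv) = {bege, ufne, xzqg, izvt, dduh, ysxz}, |N(conv)| = 6.
N(bvzr) = {quwp, ohqn, bbac, ufne, dduh, ysxz}, |N(bvzr)| = 6.
Vertex bege has 6 neighbors: conv, ohqn, tqlz, bbac, ufne, lkcn.
Vertex ulpp has 6 neighbors: tqlz, gzsf, ufne, lkcn, dduh, ysxz.
15-vertex 6-regular graph: Kneser K(6,2) on C(6,2)=15 vertices.
A has 3 distinct eigenvalues ≈ [6.0, 1.0, -3.0].
Lovász: ϑ = −15(-3)/(6+-1*(-3)) = 5.
≈ 5.000000000 (to 9 d.p.).

5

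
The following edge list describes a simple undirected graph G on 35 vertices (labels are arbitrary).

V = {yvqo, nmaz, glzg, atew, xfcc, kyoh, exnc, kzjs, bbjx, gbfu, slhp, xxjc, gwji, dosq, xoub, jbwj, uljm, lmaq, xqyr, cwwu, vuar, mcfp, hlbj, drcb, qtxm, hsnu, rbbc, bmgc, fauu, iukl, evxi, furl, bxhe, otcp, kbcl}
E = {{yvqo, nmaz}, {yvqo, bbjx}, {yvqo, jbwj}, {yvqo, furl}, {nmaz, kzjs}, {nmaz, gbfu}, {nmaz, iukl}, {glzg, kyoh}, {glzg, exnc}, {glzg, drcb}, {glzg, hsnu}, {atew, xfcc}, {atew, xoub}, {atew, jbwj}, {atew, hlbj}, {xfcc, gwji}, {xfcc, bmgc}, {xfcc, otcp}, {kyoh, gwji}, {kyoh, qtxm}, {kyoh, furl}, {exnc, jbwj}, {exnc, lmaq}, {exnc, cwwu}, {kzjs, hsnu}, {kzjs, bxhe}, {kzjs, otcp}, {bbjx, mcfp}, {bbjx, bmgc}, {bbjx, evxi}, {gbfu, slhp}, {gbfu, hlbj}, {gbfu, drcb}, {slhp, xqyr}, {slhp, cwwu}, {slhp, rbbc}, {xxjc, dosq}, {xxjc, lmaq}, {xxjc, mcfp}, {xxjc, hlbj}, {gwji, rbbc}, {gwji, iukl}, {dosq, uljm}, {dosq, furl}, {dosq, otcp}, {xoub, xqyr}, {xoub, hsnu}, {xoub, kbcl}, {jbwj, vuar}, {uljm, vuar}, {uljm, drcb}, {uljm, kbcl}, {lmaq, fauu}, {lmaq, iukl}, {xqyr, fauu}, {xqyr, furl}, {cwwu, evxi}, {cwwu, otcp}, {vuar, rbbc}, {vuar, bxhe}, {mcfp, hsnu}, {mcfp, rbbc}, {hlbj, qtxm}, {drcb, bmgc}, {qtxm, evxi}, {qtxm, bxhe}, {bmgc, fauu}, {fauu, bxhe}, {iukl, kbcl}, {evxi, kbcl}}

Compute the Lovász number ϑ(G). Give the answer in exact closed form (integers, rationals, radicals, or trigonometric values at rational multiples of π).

15

N(otcp) = {xfcc, kzjs, dosq, cwwu}, |N(otcp)| = 4.
Vertex mcfp has 4 neighbors: bbjx, xxjc, hsnu, rbbc.
deg(fauu) = 4; N(fauu) = {lmaq, xqyr, bmgc, bxhe}.
deg(gwji) = 4; N(gwji) = {xfcc, kyoh, rbbc, iukl}.
35-vertex 4-regular graph: Kneser-type, 3-subsets of [7].
spec(A) ≈ [4.0, 2.0, -1.0, -3.0] (distinct, 4 d.p.).
ϑ = −N·λ_min/(λ_max−λ_min) = −35·(-3)/(4−(-3)) = 15.
= 15.00000… (decimal).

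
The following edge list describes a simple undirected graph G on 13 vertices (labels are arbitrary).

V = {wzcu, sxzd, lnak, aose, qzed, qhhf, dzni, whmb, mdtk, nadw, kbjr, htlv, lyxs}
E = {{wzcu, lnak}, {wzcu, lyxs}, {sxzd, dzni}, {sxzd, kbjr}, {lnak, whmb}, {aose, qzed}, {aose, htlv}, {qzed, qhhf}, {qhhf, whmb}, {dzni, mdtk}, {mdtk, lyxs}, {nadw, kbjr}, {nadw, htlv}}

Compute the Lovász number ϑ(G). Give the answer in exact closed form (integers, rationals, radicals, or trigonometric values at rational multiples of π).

deg(mdtk) = 2; N(mdtk) = {dzni, lyxs}.
deg(kbjr) = 2; N(kbjr) = {sxzd, nadw}.
deg(wzcu) = 2; N(wzcu) = {lnak, lyxs}.
N(nadw) = {kbjr, htlv}, |N(nadw)| = 2.
Regular of degree 2 on 13 vertices: connected 2-regular on 13 ⇒ C_{13}.
spec(A) ≈ [2.0, 1.770912, 1.136129, 0.241073, -0.70921, -1.497021, -1.941884] (distinct, 6 d.p.).
Lovász (edge-transitive): ϑ = −13·(-2*cos(pi/13))/((2)−(-2*cos(pi/13))) = 13*cos(pi/13)/(cos(pi/13) + 1).
ϑ(G) ≈ 6.4042.
Lovász sandwich 6 ≤ 13*cos(pi/13)/(cos(pi/13) + 1) ≤ 7: both strict.

13*cos(pi/13)/(cos(pi/13) + 1)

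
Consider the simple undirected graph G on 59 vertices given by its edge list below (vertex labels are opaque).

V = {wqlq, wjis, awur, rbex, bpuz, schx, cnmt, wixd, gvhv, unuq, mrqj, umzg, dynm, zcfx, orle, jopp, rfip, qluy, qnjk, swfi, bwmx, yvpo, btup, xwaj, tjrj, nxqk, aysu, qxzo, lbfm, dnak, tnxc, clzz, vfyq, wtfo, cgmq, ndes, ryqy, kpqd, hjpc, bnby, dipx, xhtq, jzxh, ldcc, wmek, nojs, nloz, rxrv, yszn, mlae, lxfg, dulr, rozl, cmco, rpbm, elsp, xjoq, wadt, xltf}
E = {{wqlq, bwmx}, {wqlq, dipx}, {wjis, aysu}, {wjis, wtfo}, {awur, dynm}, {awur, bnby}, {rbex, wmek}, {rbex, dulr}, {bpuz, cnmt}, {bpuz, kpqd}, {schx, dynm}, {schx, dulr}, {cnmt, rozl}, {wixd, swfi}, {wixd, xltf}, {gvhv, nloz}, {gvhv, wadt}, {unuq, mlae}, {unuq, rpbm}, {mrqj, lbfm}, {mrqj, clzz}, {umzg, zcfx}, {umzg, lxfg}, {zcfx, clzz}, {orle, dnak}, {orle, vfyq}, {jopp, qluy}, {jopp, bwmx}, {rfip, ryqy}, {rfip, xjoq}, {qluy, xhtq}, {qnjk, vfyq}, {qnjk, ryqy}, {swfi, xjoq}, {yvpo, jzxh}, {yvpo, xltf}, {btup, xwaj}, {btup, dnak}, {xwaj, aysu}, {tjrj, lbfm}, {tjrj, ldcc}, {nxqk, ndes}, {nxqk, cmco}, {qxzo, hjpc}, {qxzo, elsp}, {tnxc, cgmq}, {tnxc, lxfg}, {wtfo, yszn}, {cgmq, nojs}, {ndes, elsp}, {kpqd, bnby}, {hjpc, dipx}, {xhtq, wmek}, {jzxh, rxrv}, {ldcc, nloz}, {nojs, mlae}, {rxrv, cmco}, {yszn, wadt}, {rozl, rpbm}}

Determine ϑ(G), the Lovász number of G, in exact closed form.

N(vfyq) = {orle, qnjk}, |N(vfyq)| = 2.
Vertex bnby has 2 neighbors: awur, kpqd.
deg(lxfg) = 2; N(lxfg) = {umzg, tnxc}.
N(bpuz) = {cnmt, kpqd}, |N(bpuz)| = 2.
59-vertex 2-regular graph: the odd cycle C_{59}.
A has 30 distinct eigenvalues ≈ [2.0, 1.98867, 1.954807, 1.898795, 1.82127, 1.723108, 1.605423, 1.469548, 1.317023, 1.149575, 0.969102, 0.777648, 0.577384, 0.370577, 0.159572, -0.053241, -0.265451, -0.474653, -0.678478, -0.874615, -1.060842, -1.235049, -1.395263, -1.539668, -1.666628, -1.774704, -1.862672, -1.929536, -1.974537, -1.997165].
Lovász (edge-transitive): ϑ = −59·(-2*cos(pi/59))/((2)−(-2*cos(pi/59))) = 59*cos(pi/59)/(cos(pi/59) + 1).
ϑ(G) ≈ 29.47908.
Sandwich: α(G)=29 ≤ ϑ(G)=59*cos(pi/59)/(cos(pi/59) + 1) ≤ χ(Ḡ)=30 (both strict).

59*cos(pi/59)/(cos(pi/59) + 1)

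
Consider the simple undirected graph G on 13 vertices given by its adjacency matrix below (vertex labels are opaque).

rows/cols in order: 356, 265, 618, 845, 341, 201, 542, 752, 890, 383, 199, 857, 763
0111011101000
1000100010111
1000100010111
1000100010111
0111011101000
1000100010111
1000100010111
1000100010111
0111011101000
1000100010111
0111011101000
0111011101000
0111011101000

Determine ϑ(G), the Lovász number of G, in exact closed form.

7

Vertex 857 has 7 neighbors: 265, 618, 845, 201, 542, 752, 383.
N(752) = {356, 341, 890, 199, 857, 763}, |N(752)| = 6.
Vertex 341 has 7 neighbors: 265, 618, 845, 201, 542, 752, 383.
N(201) = {356, 341, 890, 199, 857, 763}, |N(201)| = 6.
2 parts of sizes [7, 6]; α(G) = 7 = ϑ (perfect).
≈ 7.0000000 (to 7 d.p.).
α=7, χ(Ḡ)=7; ϑ=7 lies between (collapsed).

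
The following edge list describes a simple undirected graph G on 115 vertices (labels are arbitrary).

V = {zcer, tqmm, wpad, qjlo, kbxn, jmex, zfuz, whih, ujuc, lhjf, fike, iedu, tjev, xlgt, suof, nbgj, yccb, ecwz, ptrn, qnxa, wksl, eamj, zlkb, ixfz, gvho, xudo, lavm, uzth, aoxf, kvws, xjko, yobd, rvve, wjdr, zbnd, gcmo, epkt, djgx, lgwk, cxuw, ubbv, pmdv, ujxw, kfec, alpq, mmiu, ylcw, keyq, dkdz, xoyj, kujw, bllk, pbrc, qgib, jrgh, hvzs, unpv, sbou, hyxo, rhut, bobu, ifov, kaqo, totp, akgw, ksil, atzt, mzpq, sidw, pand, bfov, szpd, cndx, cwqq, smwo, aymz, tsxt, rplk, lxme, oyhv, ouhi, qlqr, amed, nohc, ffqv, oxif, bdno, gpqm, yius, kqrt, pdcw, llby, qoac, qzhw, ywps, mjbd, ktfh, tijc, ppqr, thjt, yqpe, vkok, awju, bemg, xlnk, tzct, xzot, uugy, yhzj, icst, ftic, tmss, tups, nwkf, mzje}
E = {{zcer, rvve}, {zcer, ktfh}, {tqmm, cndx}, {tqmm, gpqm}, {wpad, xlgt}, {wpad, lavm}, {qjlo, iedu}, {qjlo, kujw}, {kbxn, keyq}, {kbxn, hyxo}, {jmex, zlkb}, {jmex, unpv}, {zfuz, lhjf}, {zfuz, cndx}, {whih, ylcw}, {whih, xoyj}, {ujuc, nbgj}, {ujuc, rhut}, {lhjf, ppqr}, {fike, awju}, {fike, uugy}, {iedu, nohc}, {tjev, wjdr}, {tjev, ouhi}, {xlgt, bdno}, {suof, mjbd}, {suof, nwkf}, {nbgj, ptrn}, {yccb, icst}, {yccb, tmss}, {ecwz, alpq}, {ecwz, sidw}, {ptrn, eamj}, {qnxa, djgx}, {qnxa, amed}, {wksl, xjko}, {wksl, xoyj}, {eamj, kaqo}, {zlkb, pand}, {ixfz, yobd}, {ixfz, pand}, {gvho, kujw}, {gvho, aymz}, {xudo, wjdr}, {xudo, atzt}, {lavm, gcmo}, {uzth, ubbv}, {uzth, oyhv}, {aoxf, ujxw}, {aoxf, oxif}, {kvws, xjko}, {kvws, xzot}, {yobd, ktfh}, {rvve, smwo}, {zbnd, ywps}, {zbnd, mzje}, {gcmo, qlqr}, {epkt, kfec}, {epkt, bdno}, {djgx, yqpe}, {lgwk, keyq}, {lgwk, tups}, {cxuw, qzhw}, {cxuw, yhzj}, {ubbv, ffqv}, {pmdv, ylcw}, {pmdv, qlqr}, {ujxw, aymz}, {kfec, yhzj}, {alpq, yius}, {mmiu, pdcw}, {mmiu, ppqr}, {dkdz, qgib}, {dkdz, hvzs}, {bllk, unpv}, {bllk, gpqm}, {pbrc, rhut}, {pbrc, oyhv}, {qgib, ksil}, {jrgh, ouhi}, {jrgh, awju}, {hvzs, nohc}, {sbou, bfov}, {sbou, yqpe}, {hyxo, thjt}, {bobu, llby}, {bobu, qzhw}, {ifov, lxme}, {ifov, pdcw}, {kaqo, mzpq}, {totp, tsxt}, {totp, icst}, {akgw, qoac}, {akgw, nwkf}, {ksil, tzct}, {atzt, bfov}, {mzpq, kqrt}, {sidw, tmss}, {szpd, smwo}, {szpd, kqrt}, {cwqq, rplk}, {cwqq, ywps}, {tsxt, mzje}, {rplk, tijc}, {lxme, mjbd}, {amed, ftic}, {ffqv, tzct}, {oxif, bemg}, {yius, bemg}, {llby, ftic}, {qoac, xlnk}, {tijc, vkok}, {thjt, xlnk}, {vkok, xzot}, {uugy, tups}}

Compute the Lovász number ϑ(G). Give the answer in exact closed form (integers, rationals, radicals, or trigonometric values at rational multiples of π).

Vertex epkt has 2 neighbors: kfec, bdno.
Vertex ktfh has 2 neighbors: zcer, yobd.
N(ujxw) = {aoxf, aymz}, |N(ujxw)| = 2.
deg(cxuw) = 2; N(cxuw) = {qzhw, yhzj}.
G on 115 vertices is 2-regular; connected 2-regular on 115 ⇒ C_{115}.
spec(A) ≈ [2.0, 1.99702, 1.98807, 1.97319, 1.95243, 1.92583, 1.89349, 1.8555, 1.81197, 1.76304, 1.70884, 1.64954, 1.58532, 1.51637, 1.44289, 1.36511, 1.28325, 1.19756, 1.1083, 1.01573, 0.92013, 0.82178, 0.72098, 0.61803, 0.51324, 0.40691, 0.29937, 0.19094, 0.08193, -0.02732, -0.13648, -0.24524, -0.35327, -0.46025, -0.56585, -0.66976, -0.77167, -0.87128, -0.96829, -1.06241, -1.15336, -1.24087, -1.32467, -1.40452, -1.48018, -1.55142, -1.61803, -1.67982, -1.73659, -1.78817, -1.83442, -1.8752, -1.91038, -1.93985, -1.96354, -1.98137, -1.99329, -1.99925] (distinct, 5 d.p.).
With N=115: ϑ(G) = 115·(-(-1)*2*cos(pi/115))/(2−(-2*cos(pi/115))) = 115*cos(pi/115)/(cos(pi/115) + 1).
≈ 57.4893 (to 4 d.p.).
Check 57 ≤ 115*cos(pi/115)/(cos(pi/115) + 1) ≤ 58: both strict.

115*cos(pi/115)/(cos(pi/115) + 1)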